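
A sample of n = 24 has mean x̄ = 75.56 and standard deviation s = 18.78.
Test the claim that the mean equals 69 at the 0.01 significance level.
One-sample t-test:
H₀: μ = 69
H₁: μ ≠ 69
df = n - 1 = 23
t = (x̄ - μ₀) / (s/√n) = (75.56 - 69) / (18.78/√24) = 1.711
p-value = 0.1005

Since p-value > α = 0.01, we fail to reject H₀.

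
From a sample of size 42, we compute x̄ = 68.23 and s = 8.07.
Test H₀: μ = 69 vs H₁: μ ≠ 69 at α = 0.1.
One-sample t-test:
H₀: μ = 69
H₁: μ ≠ 69
df = n - 1 = 41
t = (x̄ - μ₀) / (s/√n) = (68.23 - 69) / (8.07/√42) = -0.618
p-value = 0.5398

Since p-value > α = 0.1, we fail to reject H₀.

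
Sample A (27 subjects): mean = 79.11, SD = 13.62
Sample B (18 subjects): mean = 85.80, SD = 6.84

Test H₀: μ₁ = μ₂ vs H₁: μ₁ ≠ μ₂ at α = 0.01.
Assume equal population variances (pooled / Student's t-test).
Student's two-sample t-test (equal variances):
H₀: μ₁ = μ₂
H₁: μ₁ ≠ μ₂
df = n₁ + n₂ - 2 = 43
Pooled variance s_p² = [(n₁-1)s₁² + (n₂-1)s₂²] / (n₁ + n₂ - 2) = [(26)(13.62²) + (17)(6.84²)] / 43 = 130.6621
SE = √(s_p²(1/n₁ + 1/n₂)) = √(130.6621 × (1/27 + 1/18)) = 3.4783
t = (x̄₁ - x̄₂) / SE = (79.11 - 85.80) / 3.4783 = -6.69 / 3.4783 = -1.923
p-value = 0.0611

Since p-value > α = 0.01, we fail to reject H₀.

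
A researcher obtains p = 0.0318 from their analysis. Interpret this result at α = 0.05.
Since p = 0.0318 < α = 0.05, reject H₀.
There is sufficient evidence to reject the null hypothesis; the result is statistically significant at the 0.05 level.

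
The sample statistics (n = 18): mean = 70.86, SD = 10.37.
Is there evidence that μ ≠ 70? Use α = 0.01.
One-sample t-test:
H₀: μ = 70
H₁: μ ≠ 70
df = n - 1 = 17
t = (x̄ - μ₀) / (s/√n) = (70.86 - 70) / (10.37/√18) = 0.352
p-value = 0.7293

Since p-value > α = 0.01, we fail to reject H₀.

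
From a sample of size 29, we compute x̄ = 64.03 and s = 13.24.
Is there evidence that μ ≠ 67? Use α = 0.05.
One-sample t-test:
H₀: μ = 67
H₁: μ ≠ 67
df = n - 1 = 28
t = (x̄ - μ₀) / (s/√n) = (64.03 - 67) / (13.24/√29) = -1.208
p-value = 0.2372

Since p-value > α = 0.05, we fail to reject H₀.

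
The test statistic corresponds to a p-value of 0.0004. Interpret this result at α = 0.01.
Since p = 0.0004 < α = 0.01, reject H₀.
There is sufficient evidence to reject the null hypothesis; the result is statistically significant at the 0.01 level.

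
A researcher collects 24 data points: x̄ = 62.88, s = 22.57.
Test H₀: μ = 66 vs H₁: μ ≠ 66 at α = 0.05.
One-sample t-test:
H₀: μ = 66
H₁: μ ≠ 66
df = n - 1 = 23
t = (x̄ - μ₀) / (s/√n) = (62.88 - 66) / (22.57/√24) = -0.677
p-value = 0.5050

Since p-value > α = 0.05, we fail to reject H₀.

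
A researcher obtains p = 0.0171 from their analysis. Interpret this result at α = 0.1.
Since p = 0.0171 < α = 0.1, reject H₀.
There is sufficient evidence to reject the null hypothesis; the result is statistically significant at the 0.1 level.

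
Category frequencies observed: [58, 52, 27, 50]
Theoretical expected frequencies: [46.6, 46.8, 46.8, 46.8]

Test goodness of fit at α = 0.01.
Chi-square goodness of fit test:
H₀: observed counts match expected distribution
H₁: observed counts differ from expected distribution
df = k - 1 = 3
χ² = Σ(O - E)²/E
   = (58 - 46.6)²/46.6 + (52 - 46.8)²/46.8 + (27 - 46.8)²/46.8 + (50 - 46.8)²/46.8
   = 2.789 + 0.578 + 8.377 + 0.219
   = 11.96
p-value = 0.0075

Since p-value < α = 0.01, we reject H₀.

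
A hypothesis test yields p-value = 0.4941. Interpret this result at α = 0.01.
Since p = 0.4941 > α = 0.01, fail to reject H₀.
There is insufficient evidence to reject the null hypothesis; the result is not statistically significant at the 0.01 level.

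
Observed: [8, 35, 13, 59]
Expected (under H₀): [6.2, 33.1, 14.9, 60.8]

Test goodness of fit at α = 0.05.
Chi-square goodness of fit test:
H₀: observed counts match expected distribution
H₁: observed counts differ from expected distribution
df = k - 1 = 3
χ² = Σ(O - E)²/E
   = (8 - 6.2)²/6.2 + (35 - 33.1)²/33.1 + (13 - 14.9)²/14.9 + (59 - 60.8)²/60.8
   = 0.523 + 0.109 + 0.242 + 0.053
   = 0.93
p-value = 0.8189

Since p-value > α = 0.05, we fail to reject H₀.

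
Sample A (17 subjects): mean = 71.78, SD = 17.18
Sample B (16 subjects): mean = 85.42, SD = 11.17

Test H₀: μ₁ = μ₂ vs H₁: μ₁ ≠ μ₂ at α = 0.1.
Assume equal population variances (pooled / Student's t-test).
Student's two-sample t-test (equal variances):
H₀: μ₁ = μ₂
H₁: μ₁ ≠ μ₂
df = n₁ + n₂ - 2 = 31
Pooled variance s_p² = [(n₁-1)s₁² + (n₂-1)s₂²] / (n₁ + n₂ - 2) = [(16)(17.18²) + (15)(11.17²)] / 31 = 212.7088
SE = √(s_p²(1/n₁ + 1/n₂)) = √(212.7088 × (1/17 + 1/16)) = 5.0800
t = (x̄₁ - x̄₂) / SE = (71.78 - 85.42) / 5.0800 = -13.64 / 5.0800 = -2.685
p-value = 0.0115

Since p-value < α = 0.1, we reject H₀.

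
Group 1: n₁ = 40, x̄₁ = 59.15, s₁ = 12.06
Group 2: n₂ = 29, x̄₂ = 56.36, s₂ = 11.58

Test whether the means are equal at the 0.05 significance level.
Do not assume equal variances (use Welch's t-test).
Welch's two-sample t-test:
H₀: μ₁ = μ₂
H₁: μ₁ ≠ μ₂
s₁²/n₁ = 12.06²/40 = 3.6361,  s₂²/n₂ = 11.58²/29 = 4.6240
SE = √(s₁²/n₁ + s₂²/n₂) = √(3.6361 + 4.6240) = 2.8740
df (Welch-Satterthwaite) = (s₁²/n₁ + s₂²/n₂)² / [(s₁²/n₁)²/(n₁-1) + (s₂²/n₂)²/(n₂-1)] ≈ 61.88
t = (x̄₁ - x̄₂) / SE = (59.15 - 56.36) / 2.8740 = 2.79 / 2.8740 = 0.971
p-value = 0.3354

Since p-value > α = 0.05, we fail to reject H₀.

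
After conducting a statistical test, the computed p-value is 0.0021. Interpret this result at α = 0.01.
Since p = 0.0021 < α = 0.01, reject H₀.
There is sufficient evidence to reject the null hypothesis; the result is statistically significant at the 0.01 level.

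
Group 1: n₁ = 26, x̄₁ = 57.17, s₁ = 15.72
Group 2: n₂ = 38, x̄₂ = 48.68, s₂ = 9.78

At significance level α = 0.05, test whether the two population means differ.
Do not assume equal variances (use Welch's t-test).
Welch's two-sample t-test:
H₀: μ₁ = μ₂
H₁: μ₁ ≠ μ₂
s₁²/n₁ = 15.72²/26 = 9.5046,  s₂²/n₂ = 9.78²/38 = 2.5171
SE = √(s₁²/n₁ + s₂²/n₂) = √(9.5046 + 2.5171) = 3.4672
df (Welch-Satterthwaite) = (s₁²/n₁ + s₂²/n₂)² / [(s₁²/n₁)²/(n₁-1) + (s₂²/n₂)²/(n₂-1)] ≈ 38.19
t = (x̄₁ - x̄₂) / SE = (57.17 - 48.68) / 3.4672 = 8.49 / 3.4672 = 2.449
p-value = 0.0190

Since p-value < α = 0.05, we reject H₀.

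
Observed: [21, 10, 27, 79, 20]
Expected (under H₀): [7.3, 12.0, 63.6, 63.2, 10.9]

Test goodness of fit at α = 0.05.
Chi-square goodness of fit test:
H₀: observed counts match expected distribution
H₁: observed counts differ from expected distribution
df = k - 1 = 4
χ² = Σ(O - E)²/E
   = (21 - 7.3)²/7.3 + (10 - 12.0)²/12.0 + (27 - 63.6)²/63.6 + (79 - 63.2)²/63.2 + (20 - 10.9)²/10.9
   = 25.711 + 0.333 + 21.062 + 3.950 + 7.597
   = 58.65
p-value < 0.0001

Since p-value < α = 0.05, we reject H₀.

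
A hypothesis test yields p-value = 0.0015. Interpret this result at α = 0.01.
Since p = 0.0015 < α = 0.01, reject H₀.
There is sufficient evidence to reject the null hypothesis; the result is statistically significant at the 0.01 level.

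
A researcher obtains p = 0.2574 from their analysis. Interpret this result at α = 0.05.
Since p = 0.2574 > α = 0.05, fail to reject H₀.
There is insufficient evidence to reject the null hypothesis; the result is not statistically significant at the 0.05 level.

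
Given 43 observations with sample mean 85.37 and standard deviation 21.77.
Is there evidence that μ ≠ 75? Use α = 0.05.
One-sample t-test:
H₀: μ = 75
H₁: μ ≠ 75
df = n - 1 = 42
t = (x̄ - μ₀) / (s/√n) = (85.37 - 75) / (21.77/√43) = 3.124
p-value = 0.0032

Since p-value < α = 0.05, we reject H₀.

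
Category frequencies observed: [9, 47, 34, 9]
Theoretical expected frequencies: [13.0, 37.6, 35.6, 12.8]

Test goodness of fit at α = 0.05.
Chi-square goodness of fit test:
H₀: observed counts match expected distribution
H₁: observed counts differ from expected distribution
df = k - 1 = 3
χ² = Σ(O - E)²/E
   = (9 - 13.0)²/13.0 + (47 - 37.6)²/37.6 + (34 - 35.6)²/35.6 + (9 - 12.8)²/12.8
   = 1.231 + 2.350 + 0.072 + 1.128
   = 4.78
p-value = 0.1886

Since p-value > α = 0.05, we fail to reject H₀.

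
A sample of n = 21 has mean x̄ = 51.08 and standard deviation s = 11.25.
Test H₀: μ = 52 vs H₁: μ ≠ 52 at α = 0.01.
One-sample t-test:
H₀: μ = 52
H₁: μ ≠ 52
df = n - 1 = 20
t = (x̄ - μ₀) / (s/√n) = (51.08 - 52) / (11.25/√21) = -0.375
p-value = 0.7118

Since p-value > α = 0.01, we fail to reject H₀.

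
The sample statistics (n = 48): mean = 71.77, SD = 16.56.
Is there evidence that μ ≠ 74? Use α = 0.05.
One-sample t-test:
H₀: μ = 74
H₁: μ ≠ 74
df = n - 1 = 47
t = (x̄ - μ₀) / (s/√n) = (71.77 - 74) / (16.56/√48) = -0.933
p-value = 0.3556

Since p-value > α = 0.05, we fail to reject H₀.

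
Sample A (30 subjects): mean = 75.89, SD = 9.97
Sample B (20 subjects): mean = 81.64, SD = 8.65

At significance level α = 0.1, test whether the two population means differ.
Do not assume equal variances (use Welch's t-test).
Welch's two-sample t-test:
H₀: μ₁ = μ₂
H₁: μ₁ ≠ μ₂
s₁²/n₁ = 9.97²/30 = 3.3134,  s₂²/n₂ = 8.65²/20 = 3.7411
SE = √(s₁²/n₁ + s₂²/n₂) = √(3.3134 + 3.7411) = 2.6560
df (Welch-Satterthwaite) = (s₁²/n₁ + s₂²/n₂)² / [(s₁²/n₁)²/(n₁-1) + (s₂²/n₂)²/(n₂-1)] ≈ 44.63
t = (x̄₁ - x̄₂) / SE = (75.89 - 81.64) / 2.6560 = -5.75 / 2.6560 = -2.165
p-value = 0.0358

Since p-value < α = 0.1, we reject H₀.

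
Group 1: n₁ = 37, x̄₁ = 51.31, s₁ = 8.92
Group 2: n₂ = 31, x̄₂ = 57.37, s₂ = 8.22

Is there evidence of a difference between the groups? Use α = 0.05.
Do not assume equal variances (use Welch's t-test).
Welch's two-sample t-test:
H₀: μ₁ = μ₂
H₁: μ₁ ≠ μ₂
s₁²/n₁ = 8.92²/37 = 2.1504,  s₂²/n₂ = 8.22²/31 = 2.1796
SE = √(s₁²/n₁ + s₂²/n₂) = √(2.1504 + 2.1796) = 2.0809
df (Welch-Satterthwaite) = (s₁²/n₁ + s₂²/n₂)² / [(s₁²/n₁)²/(n₁-1) + (s₂²/n₂)²/(n₂-1)] ≈ 65.37
t = (x̄₁ - x̄₂) / SE = (51.31 - 57.37) / 2.0809 = -6.06 / 2.0809 = -2.912
p-value = 0.0049

Since p-value < α = 0.05, we reject H₀.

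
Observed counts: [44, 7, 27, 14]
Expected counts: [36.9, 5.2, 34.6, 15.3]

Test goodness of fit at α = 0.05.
Chi-square goodness of fit test:
H₀: observed counts match expected distribution
H₁: observed counts differ from expected distribution
df = k - 1 = 3
χ² = Σ(O - E)²/E
   = (44 - 36.9)²/36.9 + (7 - 5.2)²/5.2 + (27 - 34.6)²/34.6 + (14 - 15.3)²/15.3
   = 1.366 + 0.623 + 1.669 + 0.110
   = 3.77
p-value = 0.2875

Since p-value > α = 0.05, we fail to reject H₀.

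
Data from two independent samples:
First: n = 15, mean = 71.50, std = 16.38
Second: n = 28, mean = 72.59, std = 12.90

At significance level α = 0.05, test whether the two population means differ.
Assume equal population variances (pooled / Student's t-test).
Student's two-sample t-test (equal variances):
H₀: μ₁ = μ₂
H₁: μ₁ ≠ μ₂
df = n₁ + n₂ - 2 = 41
Pooled variance s_p² = [(n₁-1)s₁² + (n₂-1)s₂²] / (n₁ + n₂ - 2) = [(14)(16.38²) + (27)(12.90²)] / 41 = 201.2032
SE = √(s_p²(1/n₁ + 1/n₂)) = √(201.2032 × (1/15 + 1/28)) = 4.5387
t = (x̄₁ - x̄₂) / SE = (71.50 - 72.59) / 4.5387 = -1.09 / 4.5387 = -0.240
p-value = 0.8114

Since p-value > α = 0.05, we fail to reject H₀.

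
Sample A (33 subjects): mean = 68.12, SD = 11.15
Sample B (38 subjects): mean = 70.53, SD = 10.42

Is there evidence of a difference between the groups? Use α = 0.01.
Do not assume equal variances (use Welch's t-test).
Welch's two-sample t-test:
H₀: μ₁ = μ₂
H₁: μ₁ ≠ μ₂
s₁²/n₁ = 11.15²/33 = 3.7673,  s₂²/n₂ = 10.42²/38 = 2.8573
SE = √(s₁²/n₁ + s₂²/n₂) = √(3.7673 + 2.8573) = 2.5738
df (Welch-Satterthwaite) = (s₁²/n₁ + s₂²/n₂)² / [(s₁²/n₁)²/(n₁-1) + (s₂²/n₂)²/(n₂-1)] ≈ 66.08
t = (x̄₁ - x̄₂) / SE = (68.12 - 70.53) / 2.5738 = -2.41 / 2.5738 = -0.936
p-value = 0.3525

Since p-value > α = 0.01, we fail to reject H₀.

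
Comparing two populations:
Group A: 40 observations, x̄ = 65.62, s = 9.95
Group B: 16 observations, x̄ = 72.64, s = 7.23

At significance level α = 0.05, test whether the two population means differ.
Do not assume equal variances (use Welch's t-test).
Welch's two-sample t-test:
H₀: μ₁ = μ₂
H₁: μ₁ ≠ μ₂
s₁²/n₁ = 9.95²/40 = 2.4751,  s₂²/n₂ = 7.23²/16 = 3.2671
SE = √(s₁²/n₁ + s₂²/n₂) = √(2.4751 + 3.2671) = 2.3963
df (Welch-Satterthwaite) = (s₁²/n₁ + s₂²/n₂)² / [(s₁²/n₁)²/(n₁-1) + (s₂²/n₂)²/(n₂-1)] ≈ 37.96
t = (x̄₁ - x̄₂) / SE = (65.62 - 72.64) / 2.3963 = -7.02 / 2.3963 = -2.930
p-value = 0.0057

Since p-value < α = 0.05, we reject H₀.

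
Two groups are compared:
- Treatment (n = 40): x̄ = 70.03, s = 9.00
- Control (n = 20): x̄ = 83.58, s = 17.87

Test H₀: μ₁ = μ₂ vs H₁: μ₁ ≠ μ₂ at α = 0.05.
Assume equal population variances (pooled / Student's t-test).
Student's two-sample t-test (equal variances):
H₀: μ₁ = μ₂
H₁: μ₁ ≠ μ₂
df = n₁ + n₂ - 2 = 58
Pooled variance s_p² = [(n₁-1)s₁² + (n₂-1)s₂²] / (n₁ + n₂ - 2) = [(39)(9.00²) + (19)(17.87²)] / 58 = 159.0759
SE = √(s_p²(1/n₁ + 1/n₂)) = √(159.0759 × (1/40 + 1/20)) = 3.4541
t = (x̄₁ - x̄₂) / SE = (70.03 - 83.58) / 3.4541 = -13.55 / 3.4541 = -3.923
p-value = 0.0002

Since p-value < α = 0.05, we reject H₀.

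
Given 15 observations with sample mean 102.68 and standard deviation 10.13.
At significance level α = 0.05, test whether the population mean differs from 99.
One-sample t-test:
H₀: μ = 99
H₁: μ ≠ 99
df = n - 1 = 14
t = (x̄ - μ₀) / (s/√n) = (102.68 - 99) / (10.13/√15) = 1.407
p-value = 0.1812

Since p-value > α = 0.05, we fail to reject H₀.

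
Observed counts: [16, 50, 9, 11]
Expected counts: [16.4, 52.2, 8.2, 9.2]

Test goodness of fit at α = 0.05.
Chi-square goodness of fit test:
H₀: observed counts match expected distribution
H₁: observed counts differ from expected distribution
df = k - 1 = 3
χ² = Σ(O - E)²/E
   = (16 - 16.4)²/16.4 + (50 - 52.2)²/52.2 + (9 - 8.2)²/8.2 + (11 - 9.2)²/9.2
   = 0.010 + 0.093 + 0.078 + 0.352
   = 0.53
p-value = 0.9117

Since p-value > α = 0.05, we fail to reject H₀.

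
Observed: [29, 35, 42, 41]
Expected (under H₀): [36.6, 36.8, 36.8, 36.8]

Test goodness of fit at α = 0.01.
Chi-square goodness of fit test:
H₀: observed counts match expected distribution
H₁: observed counts differ from expected distribution
df = k - 1 = 3
χ² = Σ(O - E)²/E
   = (29 - 36.6)²/36.6 + (35 - 36.8)²/36.8 + (42 - 36.8)²/36.8 + (41 - 36.8)²/36.8
   = 1.578 + 0.088 + 0.735 + 0.479
   = 2.88
p-value = 0.4104

Since p-value > α = 0.01, we fail to reject H₀.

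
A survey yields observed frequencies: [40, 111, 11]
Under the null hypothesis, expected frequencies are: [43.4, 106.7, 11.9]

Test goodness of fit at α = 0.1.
Chi-square goodness of fit test:
H₀: observed counts match expected distribution
H₁: observed counts differ from expected distribution
df = k - 1 = 2
χ² = Σ(O - E)²/E
   = (40 - 43.4)²/43.4 + (111 - 106.7)²/106.7 + (11 - 11.9)²/11.9
   = 0.266 + 0.173 + 0.068
   = 0.51
p-value = 0.7758

Since p-value > α = 0.1, we fail to reject H₀.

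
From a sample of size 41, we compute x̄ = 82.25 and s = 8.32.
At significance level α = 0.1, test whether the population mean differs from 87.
One-sample t-test:
H₀: μ = 87
H₁: μ ≠ 87
df = n - 1 = 40
t = (x̄ - μ₀) / (s/√n) = (82.25 - 87) / (8.32/√41) = -3.656
p-value = 0.0007

Since p-value < α = 0.1, we reject H₀.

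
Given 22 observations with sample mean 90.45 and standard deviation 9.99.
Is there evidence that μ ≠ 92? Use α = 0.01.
One-sample t-test:
H₀: μ = 92
H₁: μ ≠ 92
df = n - 1 = 21
t = (x̄ - μ₀) / (s/√n) = (90.45 - 92) / (9.99/√22) = -0.728
p-value = 0.4748

Since p-value > α = 0.01, we fail to reject H₀.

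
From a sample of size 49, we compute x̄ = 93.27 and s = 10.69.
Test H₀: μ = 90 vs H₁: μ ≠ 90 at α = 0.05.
One-sample t-test:
H₀: μ = 90
H₁: μ ≠ 90
df = n - 1 = 48
t = (x̄ - μ₀) / (s/√n) = (93.27 - 90) / (10.69/√49) = 2.141
p-value = 0.0374

Since p-value < α = 0.05, we reject H₀.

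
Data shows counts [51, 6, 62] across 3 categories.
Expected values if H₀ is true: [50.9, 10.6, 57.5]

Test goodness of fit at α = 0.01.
Chi-square goodness of fit test:
H₀: observed counts match expected distribution
H₁: observed counts differ from expected distribution
df = k - 1 = 2
χ² = Σ(O - E)²/E
   = (51 - 50.9)²/50.9 + (6 - 10.6)²/10.6 + (62 - 57.5)²/57.5
   = 0.000 + 1.996 + 0.352
   = 2.35
p-value = 0.3090

Since p-value > α = 0.01, we fail to reject H₀.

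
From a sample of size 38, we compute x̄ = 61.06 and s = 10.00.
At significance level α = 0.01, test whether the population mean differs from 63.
One-sample t-test:
H₀: μ = 63
H₁: μ ≠ 63
df = n - 1 = 37
t = (x̄ - μ₀) / (s/√n) = (61.06 - 63) / (10.00/√38) = -1.196
p-value = 0.2393

Since p-value > α = 0.01, we fail to reject H₀.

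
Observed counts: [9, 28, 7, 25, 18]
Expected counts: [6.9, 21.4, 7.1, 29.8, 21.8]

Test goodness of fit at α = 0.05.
Chi-square goodness of fit test:
H₀: observed counts match expected distribution
H₁: observed counts differ from expected distribution
df = k - 1 = 4
χ² = Σ(O - E)²/E
   = (9 - 6.9)²/6.9 + (28 - 21.4)²/21.4 + (7 - 7.1)²/7.1 + (25 - 29.8)²/29.8 + (18 - 21.8)²/21.8
   = 0.639 + 2.036 + 0.001 + 0.773 + 0.662
   = 4.11
p-value = 0.3911

Since p-value > α = 0.05, we fail to reject H₀.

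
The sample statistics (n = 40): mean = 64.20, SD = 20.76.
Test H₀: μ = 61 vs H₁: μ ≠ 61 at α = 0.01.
One-sample t-test:
H₀: μ = 61
H₁: μ ≠ 61
df = n - 1 = 39
t = (x̄ - μ₀) / (s/√n) = (64.20 - 61) / (20.76/√40) = 0.975
p-value = 0.3356

Since p-value > α = 0.01, we fail to reject H₀.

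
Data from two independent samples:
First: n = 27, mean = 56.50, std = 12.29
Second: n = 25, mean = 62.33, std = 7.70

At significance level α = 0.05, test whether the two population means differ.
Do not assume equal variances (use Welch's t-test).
Welch's two-sample t-test:
H₀: μ₁ = μ₂
H₁: μ₁ ≠ μ₂
s₁²/n₁ = 12.29²/27 = 5.5942,  s₂²/n₂ = 7.70²/25 = 2.3716
SE = √(s₁²/n₁ + s₂²/n₂) = √(5.5942 + 2.3716) = 2.8224
df (Welch-Satterthwaite) = (s₁²/n₁ + s₂²/n₂)² / [(s₁²/n₁)²/(n₁-1) + (s₂²/n₂)²/(n₂-1)] ≈ 44.13
t = (x̄₁ - x̄₂) / SE = (56.50 - 62.33) / 2.8224 = -5.83 / 2.8224 = -2.066
p-value = 0.0448

Since p-value < α = 0.05, we reject H₀.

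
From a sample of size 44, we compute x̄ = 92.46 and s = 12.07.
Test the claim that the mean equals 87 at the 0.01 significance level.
One-sample t-test:
H₀: μ = 87
H₁: μ ≠ 87
df = n - 1 = 43
t = (x̄ - μ₀) / (s/√n) = (92.46 - 87) / (12.07/√44) = 3.001
p-value = 0.0045

Since p-value < α = 0.01, we reject H₀.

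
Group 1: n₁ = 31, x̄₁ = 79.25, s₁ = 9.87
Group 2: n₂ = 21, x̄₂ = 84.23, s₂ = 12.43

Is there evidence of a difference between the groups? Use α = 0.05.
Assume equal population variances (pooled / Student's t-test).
Student's two-sample t-test (equal variances):
H₀: μ₁ = μ₂
H₁: μ₁ ≠ μ₂
df = n₁ + n₂ - 2 = 50
Pooled variance s_p² = [(n₁-1)s₁² + (n₂-1)s₂²] / (n₁ + n₂ - 2) = [(30)(9.87²) + (20)(12.43²)] / 50 = 120.2521
SE = √(s_p²(1/n₁ + 1/n₂)) = √(120.2521 × (1/31 + 1/21)) = 3.0993
t = (x̄₁ - x̄₂) / SE = (79.25 - 84.23) / 3.0993 = -4.98 / 3.0993 = -1.607
p-value = 0.1144

Since p-value > α = 0.05, we fail to reject H₀.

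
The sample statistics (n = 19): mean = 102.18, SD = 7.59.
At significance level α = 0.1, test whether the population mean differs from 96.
One-sample t-test:
H₀: μ = 96
H₁: μ ≠ 96
df = n - 1 = 18
t = (x̄ - μ₀) / (s/√n) = (102.18 - 96) / (7.59/√19) = 3.549
p-value = 0.0023

Since p-value < α = 0.1, we reject H₀.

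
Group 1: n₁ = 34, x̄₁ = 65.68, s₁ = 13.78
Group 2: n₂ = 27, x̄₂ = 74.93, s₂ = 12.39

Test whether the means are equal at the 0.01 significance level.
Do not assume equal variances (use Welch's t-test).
Welch's two-sample t-test:
H₀: μ₁ = μ₂
H₁: μ₁ ≠ μ₂
s₁²/n₁ = 13.78²/34 = 5.5850,  s₂²/n₂ = 12.39²/27 = 5.6856
SE = √(s₁²/n₁ + s₂²/n₂) = √(5.5850 + 5.6856) = 3.3572
df (Welch-Satterthwaite) = (s₁²/n₁ + s₂²/n₂)² / [(s₁²/n₁)²/(n₁-1) + (s₂²/n₂)²/(n₂-1)] ≈ 58.04
t = (x̄₁ - x̄₂) / SE = (65.68 - 74.93) / 3.3572 = -9.25 / 3.3572 = -2.755
p-value = 0.0078

Since p-value < α = 0.01, we reject H₀.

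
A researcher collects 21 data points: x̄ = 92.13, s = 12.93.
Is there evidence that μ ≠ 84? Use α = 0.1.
One-sample t-test:
H₀: μ = 84
H₁: μ ≠ 84
df = n - 1 = 20
t = (x̄ - μ₀) / (s/√n) = (92.13 - 84) / (12.93/√21) = 2.881
p-value = 0.0092

Since p-value < α = 0.1, we reject H₀.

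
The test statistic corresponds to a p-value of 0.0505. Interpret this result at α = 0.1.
Since p = 0.0505 < α = 0.1, reject H₀.
There is sufficient evidence to reject the null hypothesis; the result is statistically significant at the 0.1 level.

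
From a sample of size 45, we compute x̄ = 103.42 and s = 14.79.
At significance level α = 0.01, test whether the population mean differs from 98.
One-sample t-test:
H₀: μ = 98
H₁: μ ≠ 98
df = n - 1 = 44
t = (x̄ - μ₀) / (s/√n) = (103.42 - 98) / (14.79/√45) = 2.458
p-value = 0.0180

Since p-value > α = 0.01, we fail to reject H₀.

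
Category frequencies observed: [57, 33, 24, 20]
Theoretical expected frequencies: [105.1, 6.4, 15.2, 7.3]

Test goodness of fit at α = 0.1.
Chi-square goodness of fit test:
H₀: observed counts match expected distribution
H₁: observed counts differ from expected distribution
df = k - 1 = 3
χ² = Σ(O - E)²/E
   = (57 - 105.1)²/105.1 + (33 - 6.4)²/6.4 + (24 - 15.2)²/15.2 + (20 - 7.3)²/7.3
   = 22.013 + 110.556 + 5.095 + 22.095
   = 159.76
p-value < 0.0001

Since p-value < α = 0.1, we reject H₀.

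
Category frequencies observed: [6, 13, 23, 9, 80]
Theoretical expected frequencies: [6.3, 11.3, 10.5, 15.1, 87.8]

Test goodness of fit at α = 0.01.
Chi-square goodness of fit test:
H₀: observed counts match expected distribution
H₁: observed counts differ from expected distribution
df = k - 1 = 4
χ² = Σ(O - E)²/E
   = (6 - 6.3)²/6.3 + (13 - 11.3)²/11.3 + (23 - 10.5)²/10.5 + (9 - 15.1)²/15.1 + (80 - 87.8)²/87.8
   = 0.014 + 0.256 + 14.881 + 2.464 + 0.693
   = 18.31
p-value = 0.0011

Since p-value < α = 0.01, we reject H₀.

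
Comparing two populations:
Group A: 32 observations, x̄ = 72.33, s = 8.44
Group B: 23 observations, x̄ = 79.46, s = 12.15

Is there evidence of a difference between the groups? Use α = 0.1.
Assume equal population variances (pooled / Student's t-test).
Student's two-sample t-test (equal variances):
H₀: μ₁ = μ₂
H₁: μ₁ ≠ μ₂
df = n₁ + n₂ - 2 = 53
Pooled variance s_p² = [(n₁-1)s₁² + (n₂-1)s₂²] / (n₁ + n₂ - 2) = [(31)(8.44²) + (22)(12.15²)] / 53 = 102.9422
SE = √(s_p²(1/n₁ + 1/n₂)) = √(102.9422 × (1/32 + 1/23)) = 2.7736
t = (x̄₁ - x̄₂) / SE = (72.33 - 79.46) / 2.7736 = -7.13 / 2.7736 = -2.571
p-value = 0.0130

Since p-value < α = 0.1, we reject H₀.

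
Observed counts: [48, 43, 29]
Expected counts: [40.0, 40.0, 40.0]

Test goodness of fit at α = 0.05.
Chi-square goodness of fit test:
H₀: observed counts match expected distribution
H₁: observed counts differ from expected distribution
df = k - 1 = 2
χ² = Σ(O - E)²/E
   = (48 - 40.0)²/40.0 + (43 - 40.0)²/40.0 + (29 - 40.0)²/40.0
   = 1.600 + 0.225 + 3.025
   = 4.85
p-value = 0.0885

Since p-value > α = 0.05, we fail to reject H₀.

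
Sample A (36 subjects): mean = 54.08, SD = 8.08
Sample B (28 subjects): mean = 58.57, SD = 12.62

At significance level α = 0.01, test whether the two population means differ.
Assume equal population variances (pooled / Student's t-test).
Student's two-sample t-test (equal variances):
H₀: μ₁ = μ₂
H₁: μ₁ ≠ μ₂
df = n₁ + n₂ - 2 = 62
Pooled variance s_p² = [(n₁-1)s₁² + (n₂-1)s₂²] / (n₁ + n₂ - 2) = [(35)(8.08²) + (27)(12.62²)] / 62 = 106.2123
SE = √(s_p²(1/n₁ + 1/n₂)) = √(106.2123 × (1/36 + 1/28)) = 2.5969
t = (x̄₁ - x̄₂) / SE = (54.08 - 58.57) / 2.5969 = -4.49 / 2.5969 = -1.729
p-value = 0.0888

Since p-value > α = 0.01, we fail to reject H₀.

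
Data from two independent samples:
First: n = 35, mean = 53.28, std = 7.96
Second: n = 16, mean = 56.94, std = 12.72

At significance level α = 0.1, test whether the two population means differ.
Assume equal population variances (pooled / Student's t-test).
Student's two-sample t-test (equal variances):
H₀: μ₁ = μ₂
H₁: μ₁ ≠ μ₂
df = n₁ + n₂ - 2 = 49
Pooled variance s_p² = [(n₁-1)s₁² + (n₂-1)s₂²] / (n₁ + n₂ - 2) = [(34)(7.96²) + (15)(12.72²)] / 49 = 93.4953
SE = √(s_p²(1/n₁ + 1/n₂)) = √(93.4953 × (1/35 + 1/16)) = 2.9180
t = (x̄₁ - x̄₂) / SE = (53.28 - 56.94) / 2.9180 = -3.66 / 2.9180 = -1.254
p-value = 0.2157

Since p-value > α = 0.1, we fail to reject H₀.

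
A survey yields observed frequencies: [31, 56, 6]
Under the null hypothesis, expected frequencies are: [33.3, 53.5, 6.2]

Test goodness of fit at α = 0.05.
Chi-square goodness of fit test:
H₀: observed counts match expected distribution
H₁: observed counts differ from expected distribution
df = k - 1 = 2
χ² = Σ(O - E)²/E
   = (31 - 33.3)²/33.3 + (56 - 53.5)²/53.5 + (6 - 6.2)²/6.2
   = 0.159 + 0.117 + 0.006
   = 0.28
p-value = 0.8684

Since p-value > α = 0.05, we fail to reject H₀.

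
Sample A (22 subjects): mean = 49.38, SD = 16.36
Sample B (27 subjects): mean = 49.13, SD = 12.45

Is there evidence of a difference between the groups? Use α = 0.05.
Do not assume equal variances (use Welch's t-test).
Welch's two-sample t-test:
H₀: μ₁ = μ₂
H₁: μ₁ ≠ μ₂
s₁²/n₁ = 16.36²/22 = 12.1659,  s₂²/n₂ = 12.45²/27 = 5.7408
SE = √(s₁²/n₁ + s₂²/n₂) = √(12.1659 + 5.7408) = 4.2316
df (Welch-Satterthwaite) = (s₁²/n₁ + s₂²/n₂)² / [(s₁²/n₁)²/(n₁-1) + (s₂²/n₂)²/(n₂-1)] ≈ 38.56
t = (x̄₁ - x̄₂) / SE = (49.38 - 49.13) / 4.2316 = 0.25 / 4.2316 = 0.059
p-value = 0.9532

Since p-value > α = 0.05, we fail to reject H₀.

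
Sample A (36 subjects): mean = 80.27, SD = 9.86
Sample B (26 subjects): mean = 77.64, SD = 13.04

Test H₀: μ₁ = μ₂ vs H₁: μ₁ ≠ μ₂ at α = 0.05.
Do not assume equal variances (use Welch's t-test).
Welch's two-sample t-test:
H₀: μ₁ = μ₂
H₁: μ₁ ≠ μ₂
s₁²/n₁ = 9.86²/36 = 2.7005,  s₂²/n₂ = 13.04²/26 = 6.5401
SE = √(s₁²/n₁ + s₂²/n₂) = √(2.7005 + 6.5401) = 3.0398
df (Welch-Satterthwaite) = (s₁²/n₁ + s₂²/n₂)² / [(s₁²/n₁)²/(n₁-1) + (s₂²/n₂)²/(n₂-1)] ≈ 44.49
t = (x̄₁ - x̄₂) / SE = (80.27 - 77.64) / 3.0398 = 2.63 / 3.0398 = 0.865
p-value = 0.3916

Since p-value > α = 0.05, we fail to reject H₀.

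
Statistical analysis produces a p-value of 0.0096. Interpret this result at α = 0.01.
Since p = 0.0096 < α = 0.01, reject H₀.
There is sufficient evidence to reject the null hypothesis; the result is statistically significant at the 0.01 level.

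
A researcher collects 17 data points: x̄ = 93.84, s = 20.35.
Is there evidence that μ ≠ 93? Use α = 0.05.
One-sample t-test:
H₀: μ = 93
H₁: μ ≠ 93
df = n - 1 = 16
t = (x̄ - μ₀) / (s/√n) = (93.84 - 93) / (20.35/√17) = 0.170
p-value = 0.8670

Since p-value > α = 0.05, we fail to reject H₀.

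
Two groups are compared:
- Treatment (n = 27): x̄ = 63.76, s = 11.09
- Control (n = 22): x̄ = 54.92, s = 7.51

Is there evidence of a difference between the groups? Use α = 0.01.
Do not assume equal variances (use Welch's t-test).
Welch's two-sample t-test:
H₀: μ₁ = μ₂
H₁: μ₁ ≠ μ₂
s₁²/n₁ = 11.09²/27 = 4.5551,  s₂²/n₂ = 7.51²/22 = 2.5636
SE = √(s₁²/n₁ + s₂²/n₂) = √(4.5551 + 2.5636) = 2.6681
df (Welch-Satterthwaite) = (s₁²/n₁ + s₂²/n₂)² / [(s₁²/n₁)²/(n₁-1) + (s₂²/n₂)²/(n₂-1)] ≈ 45.61
t = (x̄₁ - x̄₂) / SE = (63.76 - 54.92) / 2.6681 = 8.84 / 2.6681 = 3.313
p-value = 0.0018

Since p-value < α = 0.01, we reject H₀.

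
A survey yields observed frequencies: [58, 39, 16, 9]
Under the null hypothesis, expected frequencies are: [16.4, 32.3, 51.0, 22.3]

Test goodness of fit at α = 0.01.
Chi-square goodness of fit test:
H₀: observed counts match expected distribution
H₁: observed counts differ from expected distribution
df = k - 1 = 3
χ² = Σ(O - E)²/E
   = (58 - 16.4)²/16.4 + (39 - 32.3)²/32.3 + (16 - 51.0)²/51.0 + (9 - 22.3)²/22.3
   = 105.522 + 1.390 + 24.020 + 7.932
   = 138.86
p-value < 0.0001

Since p-value < α = 0.01, we reject H₀.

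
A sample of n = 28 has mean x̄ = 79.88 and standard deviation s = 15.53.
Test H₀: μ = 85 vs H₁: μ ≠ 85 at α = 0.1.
One-sample t-test:
H₀: μ = 85
H₁: μ ≠ 85
df = n - 1 = 27
t = (x̄ - μ₀) / (s/√n) = (79.88 - 85) / (15.53/√28) = -1.745
p-value = 0.0924

Since p-value < α = 0.1, we reject H₀.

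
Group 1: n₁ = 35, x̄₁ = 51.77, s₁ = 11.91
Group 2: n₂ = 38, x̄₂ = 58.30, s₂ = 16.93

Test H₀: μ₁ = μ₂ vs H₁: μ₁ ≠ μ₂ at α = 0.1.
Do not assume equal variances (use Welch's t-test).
Welch's two-sample t-test:
H₀: μ₁ = μ₂
H₁: μ₁ ≠ μ₂
s₁²/n₁ = 11.91²/35 = 4.0528,  s₂²/n₂ = 16.93²/38 = 7.5428
SE = √(s₁²/n₁ + s₂²/n₂) = √(4.0528 + 7.5428) = 3.4052
df (Welch-Satterthwaite) = (s₁²/n₁ + s₂²/n₂)² / [(s₁²/n₁)²/(n₁-1) + (s₂²/n₂)²/(n₂-1)] ≈ 66.54
t = (x̄₁ - x̄₂) / SE = (51.77 - 58.30) / 3.4052 = -6.53 / 3.4052 = -1.918
p-value = 0.0595

Since p-value < α = 0.1, we reject H₀.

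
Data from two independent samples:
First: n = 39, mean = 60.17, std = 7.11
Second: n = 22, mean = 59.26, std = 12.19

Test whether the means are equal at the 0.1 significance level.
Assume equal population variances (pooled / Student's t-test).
Student's two-sample t-test (equal variances):
H₀: μ₁ = μ₂
H₁: μ₁ ≠ μ₂
df = n₁ + n₂ - 2 = 59
Pooled variance s_p² = [(n₁-1)s₁² + (n₂-1)s₂²] / (n₁ + n₂ - 2) = [(38)(7.11²) + (21)(12.19²)] / 59 = 85.4491
SE = √(s_p²(1/n₁ + 1/n₂)) = √(85.4491 × (1/39 + 1/22)) = 2.4648
t = (x̄₁ - x̄₂) / SE = (60.17 - 59.26) / 2.4648 = 0.91 / 2.4648 = 0.369
p-value = 0.7133

Since p-value > α = 0.1, we fail to reject H₀.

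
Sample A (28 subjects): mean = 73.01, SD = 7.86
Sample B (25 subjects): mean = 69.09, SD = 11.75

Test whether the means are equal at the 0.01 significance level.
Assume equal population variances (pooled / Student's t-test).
Student's two-sample t-test (equal variances):
H₀: μ₁ = μ₂
H₁: μ₁ ≠ μ₂
df = n₁ + n₂ - 2 = 51
Pooled variance s_p² = [(n₁-1)s₁² + (n₂-1)s₂²] / (n₁ + n₂ - 2) = [(27)(7.86²) + (24)(11.75²)] / 51 = 97.6774
SE = √(s_p²(1/n₁ + 1/n₂)) = √(97.6774 × (1/28 + 1/25)) = 2.7195
t = (x̄₁ - x̄₂) / SE = (73.01 - 69.09) / 2.7195 = 3.92 / 2.7195 = 1.441
p-value = 0.1556

Since p-value > α = 0.01, we fail to reject H₀.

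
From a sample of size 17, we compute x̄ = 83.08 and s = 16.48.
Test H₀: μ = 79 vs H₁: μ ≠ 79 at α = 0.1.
One-sample t-test:
H₀: μ = 79
H₁: μ ≠ 79
df = n - 1 = 16
t = (x̄ - μ₀) / (s/√n) = (83.08 - 79) / (16.48/√17) = 1.021
p-value = 0.3226

Since p-value > α = 0.1, we fail to reject H₀.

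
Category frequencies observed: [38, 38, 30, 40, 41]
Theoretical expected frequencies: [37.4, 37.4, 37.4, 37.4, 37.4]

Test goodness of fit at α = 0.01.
Chi-square goodness of fit test:
H₀: observed counts match expected distribution
H₁: observed counts differ from expected distribution
df = k - 1 = 4
χ² = Σ(O - E)²/E
   = (38 - 37.4)²/37.4 + (38 - 37.4)²/37.4 + (30 - 37.4)²/37.4 + (40 - 37.4)²/37.4 + (41 - 37.4)²/37.4
   = 0.010 + 0.010 + 1.464 + 0.181 + 0.347
   = 2.01
p-value = 0.7338

Since p-value > α = 0.01, we fail to reject H₀.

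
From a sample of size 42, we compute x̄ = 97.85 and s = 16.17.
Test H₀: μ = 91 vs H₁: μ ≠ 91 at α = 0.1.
One-sample t-test:
H₀: μ = 91
H₁: μ ≠ 91
df = n - 1 = 41
t = (x̄ - μ₀) / (s/√n) = (97.85 - 91) / (16.17/√42) = 2.745
p-value = 0.0089

Since p-value < α = 0.1, we reject H₀.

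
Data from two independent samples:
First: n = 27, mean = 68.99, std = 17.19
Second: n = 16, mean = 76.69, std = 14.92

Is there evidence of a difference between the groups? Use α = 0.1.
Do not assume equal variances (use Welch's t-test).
Welch's two-sample t-test:
H₀: μ₁ = μ₂
H₁: μ₁ ≠ μ₂
s₁²/n₁ = 17.19²/27 = 10.9443,  s₂²/n₂ = 14.92²/16 = 13.9129
SE = √(s₁²/n₁ + s₂²/n₂) = √(10.9443 + 13.9129) = 4.9857
df (Welch-Satterthwaite) = (s₁²/n₁ + s₂²/n₂)² / [(s₁²/n₁)²/(n₁-1) + (s₂²/n₂)²/(n₂-1)] ≈ 35.28
t = (x̄₁ - x̄₂) / SE = (68.99 - 76.69) / 4.9857 = -7.70 / 4.9857 = -1.544
p-value = 0.1314

Since p-value > α = 0.1, we fail to reject H₀.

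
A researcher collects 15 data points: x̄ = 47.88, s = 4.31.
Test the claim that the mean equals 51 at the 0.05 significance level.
One-sample t-test:
H₀: μ = 51
H₁: μ ≠ 51
df = n - 1 = 14
t = (x̄ - μ₀) / (s/√n) = (47.88 - 51) / (4.31/√15) = -2.804
p-value = 0.0141

Since p-value < α = 0.05, we reject H₀.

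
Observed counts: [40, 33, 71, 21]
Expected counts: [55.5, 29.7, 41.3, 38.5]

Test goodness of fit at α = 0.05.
Chi-square goodness of fit test:
H₀: observed counts match expected distribution
H₁: observed counts differ from expected distribution
df = k - 1 = 3
χ² = Σ(O - E)²/E
   = (40 - 55.5)²/55.5 + (33 - 29.7)²/29.7 + (71 - 41.3)²/41.3 + (21 - 38.5)²/38.5
   = 4.329 + 0.367 + 21.358 + 7.955
   = 34.01
p-value < 0.0001

Since p-value < α = 0.05, we reject H₀.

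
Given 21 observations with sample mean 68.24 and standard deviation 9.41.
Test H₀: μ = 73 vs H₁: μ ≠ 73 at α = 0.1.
One-sample t-test:
H₀: μ = 73
H₁: μ ≠ 73
df = n - 1 = 20
t = (x̄ - μ₀) / (s/√n) = (68.24 - 73) / (9.41/√21) = -2.318
p-value = 0.0312

Since p-value < α = 0.1, we reject H₀.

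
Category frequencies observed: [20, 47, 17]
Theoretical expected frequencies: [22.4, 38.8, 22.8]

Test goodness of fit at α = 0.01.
Chi-square goodness of fit test:
H₀: observed counts match expected distribution
H₁: observed counts differ from expected distribution
df = k - 1 = 2
χ² = Σ(O - E)²/E
   = (20 - 22.4)²/22.4 + (47 - 38.8)²/38.8 + (17 - 22.8)²/22.8
   = 0.257 + 1.733 + 1.475
   = 3.47
p-value = 0.1768

Since p-value > α = 0.01, we fail to reject H₀.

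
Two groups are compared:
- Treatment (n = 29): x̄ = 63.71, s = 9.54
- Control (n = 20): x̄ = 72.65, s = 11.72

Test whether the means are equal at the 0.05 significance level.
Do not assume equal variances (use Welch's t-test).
Welch's two-sample t-test:
H₀: μ₁ = μ₂
H₁: μ₁ ≠ μ₂
s₁²/n₁ = 9.54²/29 = 3.1383,  s₂²/n₂ = 11.72²/20 = 6.8679
SE = √(s₁²/n₁ + s₂²/n₂) = √(3.1383 + 6.8679) = 3.1633
df (Welch-Satterthwaite) = (s₁²/n₁ + s₂²/n₂)² / [(s₁²/n₁)²/(n₁-1) + (s₂²/n₂)²/(n₂-1)] ≈ 35.33
t = (x̄₁ - x̄₂) / SE = (63.71 - 72.65) / 3.1633 = -8.94 / 3.1633 = -2.826
p-value = 0.0077

Since p-value < α = 0.05, we reject H₀.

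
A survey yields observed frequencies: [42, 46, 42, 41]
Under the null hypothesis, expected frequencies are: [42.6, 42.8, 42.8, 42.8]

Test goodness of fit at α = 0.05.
Chi-square goodness of fit test:
H₀: observed counts match expected distribution
H₁: observed counts differ from expected distribution
df = k - 1 = 3
χ² = Σ(O - E)²/E
   = (42 - 42.6)²/42.6 + (46 - 42.8)²/42.8 + (42 - 42.8)²/42.8 + (41 - 42.8)²/42.8
   = 0.008 + 0.239 + 0.015 + 0.076
   = 0.34
p-value = 0.9527

Since p-value > α = 0.05, we fail to reject H₀.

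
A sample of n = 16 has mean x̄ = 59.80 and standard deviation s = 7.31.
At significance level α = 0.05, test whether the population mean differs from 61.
One-sample t-test:
H₀: μ = 61
H₁: μ ≠ 61
df = n - 1 = 15
t = (x̄ - μ₀) / (s/√n) = (59.80 - 61) / (7.31/√16) = -0.657
p-value = 0.5214

Since p-value > α = 0.05, we fail to reject H₀.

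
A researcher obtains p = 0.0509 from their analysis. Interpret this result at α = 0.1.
Since p = 0.0509 < α = 0.1, reject H₀.
There is sufficient evidence to reject the null hypothesis; the result is statistically significant at the 0.1 level.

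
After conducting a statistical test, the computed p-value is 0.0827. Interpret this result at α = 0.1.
Since p = 0.0827 < α = 0.1, reject H₀.
There is sufficient evidence to reject the null hypothesis; the result is statistically significant at the 0.1 level.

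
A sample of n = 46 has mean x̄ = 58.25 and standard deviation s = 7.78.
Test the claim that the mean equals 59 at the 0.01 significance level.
One-sample t-test:
H₀: μ = 59
H₁: μ ≠ 59
df = n - 1 = 45
t = (x̄ - μ₀) / (s/√n) = (58.25 - 59) / (7.78/√46) = -0.654
p-value = 0.5166

Since p-value > α = 0.01, we fail to reject H₀.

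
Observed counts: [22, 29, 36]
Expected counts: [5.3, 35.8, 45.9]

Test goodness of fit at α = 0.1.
Chi-square goodness of fit test:
H₀: observed counts match expected distribution
H₁: observed counts differ from expected distribution
df = k - 1 = 2
χ² = Σ(O - E)²/E
   = (22 - 5.3)²/5.3 + (29 - 35.8)²/35.8 + (36 - 45.9)²/45.9
   = 52.621 + 1.292 + 2.135
   = 56.05
p-value < 0.0001

Since p-value < α = 0.1, we reject H₀.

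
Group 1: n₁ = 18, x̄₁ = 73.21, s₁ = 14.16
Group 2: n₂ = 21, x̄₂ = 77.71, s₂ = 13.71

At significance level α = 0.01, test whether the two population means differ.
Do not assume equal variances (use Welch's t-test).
Welch's two-sample t-test:
H₀: μ₁ = μ₂
H₁: μ₁ ≠ μ₂
s₁²/n₁ = 14.16²/18 = 11.1392,  s₂²/n₂ = 13.71²/21 = 8.9507
SE = √(s₁²/n₁ + s₂²/n₂) = √(11.1392 + 8.9507) = 4.4822
df (Welch-Satterthwaite) = (s₁²/n₁ + s₂²/n₂)² / [(s₁²/n₁)²/(n₁-1) + (s₂²/n₂)²/(n₂-1)] ≈ 35.70
t = (x̄₁ - x̄₂) / SE = (73.21 - 77.71) / 4.4822 = -4.50 / 4.4822 = -1.004
p-value = 0.3221

Since p-value > α = 0.01, we fail to reject H₀.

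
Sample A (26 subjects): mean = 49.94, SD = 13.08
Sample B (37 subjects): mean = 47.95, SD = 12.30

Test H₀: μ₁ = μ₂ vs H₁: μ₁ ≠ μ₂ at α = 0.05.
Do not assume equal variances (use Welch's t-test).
Welch's two-sample t-test:
H₀: μ₁ = μ₂
H₁: μ₁ ≠ μ₂
s₁²/n₁ = 13.08²/26 = 6.5802,  s₂²/n₂ = 12.30²/37 = 4.0889
SE = √(s₁²/n₁ + s₂²/n₂) = √(6.5802 + 4.0889) = 3.2664
df (Welch-Satterthwaite) = (s₁²/n₁ + s₂²/n₂)² / [(s₁²/n₁)²/(n₁-1) + (s₂²/n₂)²/(n₂-1)] ≈ 51.83
t = (x̄₁ - x̄₂) / SE = (49.94 - 47.95) / 3.2664 = 1.99 / 3.2664 = 0.609
p-value = 0.5450

Since p-value > α = 0.05, we fail to reject H₀.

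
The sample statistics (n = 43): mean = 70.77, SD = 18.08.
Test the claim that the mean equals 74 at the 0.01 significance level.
One-sample t-test:
H₀: μ = 74
H₁: μ ≠ 74
df = n - 1 = 42
t = (x̄ - μ₀) / (s/√n) = (70.77 - 74) / (18.08/√43) = -1.171
p-value = 0.2480

Since p-value > α = 0.01, we fail to reject H₀.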